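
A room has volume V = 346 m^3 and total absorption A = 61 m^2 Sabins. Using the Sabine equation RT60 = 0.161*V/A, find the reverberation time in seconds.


RT60 = 0.161 * 346 / 61 = 0.91321 s


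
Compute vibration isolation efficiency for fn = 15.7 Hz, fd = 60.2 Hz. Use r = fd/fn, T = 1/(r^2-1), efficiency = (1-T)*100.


r = 60.2 / 15.7 = 3.83439
r^2 - 1 = 3.83439^2 - 1 = 13.7025
T = 1/13.7025 = 0.0729794
Efficiency = (1 - 0.0729794)*100 = 92.702 %


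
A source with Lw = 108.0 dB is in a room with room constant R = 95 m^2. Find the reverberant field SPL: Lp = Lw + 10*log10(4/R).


4/R = 4/95 = 0.0421053
Lp = 108.0 + 10*log10(0.0421053) = 94.243 dB


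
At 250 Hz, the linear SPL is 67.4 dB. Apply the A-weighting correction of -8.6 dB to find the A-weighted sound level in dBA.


A-weighting table: 250 Hz -> -8.6 dB correction
SPL_A = SPL + correction = 67.4 + (-8.6) = 58.8 dBA


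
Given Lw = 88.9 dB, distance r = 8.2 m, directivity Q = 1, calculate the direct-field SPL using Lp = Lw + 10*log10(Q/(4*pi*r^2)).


4*pi*r^2 = 4*pi*8.2^2 = 844.963 m^2
Q / (4*pi*r^2) = 1 / 844.963 = 0.00118348
Lp = 88.9 + 10*log10(0.00118348) = 59.632 dB


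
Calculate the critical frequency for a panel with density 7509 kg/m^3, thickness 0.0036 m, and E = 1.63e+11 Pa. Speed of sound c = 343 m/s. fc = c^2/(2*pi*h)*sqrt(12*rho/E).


12*rho/E = 12*7509/1.63e+11 = 5.5281e-07
sqrt(12*rho/E) = sqrt(5.5281e-07) = 0.000743512
c^2/(2*pi*h) = 343^2/(2*pi*0.0036) = 5.20123e+06
fc = 5.20123e+06 * 0.000743512 = 3867.2 Hz


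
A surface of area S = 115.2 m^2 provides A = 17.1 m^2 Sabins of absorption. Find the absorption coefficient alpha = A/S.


Absorption coefficient = absorbed power / incident power
alpha = A / S = 17.1 / 115.2 = 0.14844


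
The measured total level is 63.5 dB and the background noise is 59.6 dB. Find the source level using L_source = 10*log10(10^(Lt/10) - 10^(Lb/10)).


10^(63.5/10) = 2.23872e+06
10^(59.6/10) = 912011
Difference = 2.23872e+06 - 912011 = 1.32671e+06
L_source = 10*log10(1.32671e+06) = 61.228 dB


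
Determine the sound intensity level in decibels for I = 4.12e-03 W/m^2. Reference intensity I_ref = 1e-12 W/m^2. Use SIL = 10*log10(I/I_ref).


I / I_ref = 4.12e-03 / 1e-12 = 4.12e+09
SIL = 10 * log10(4.12e+09) = 96.149 dB


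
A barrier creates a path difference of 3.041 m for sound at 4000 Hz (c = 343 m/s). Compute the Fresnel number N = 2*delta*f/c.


N = 2*delta*f/c = 2*delta/lambda, where lambda = c/f
lambda = 343 / 4000 = 0.08575 m
N = 2 * 3.041 / 0.08575 = 70.927


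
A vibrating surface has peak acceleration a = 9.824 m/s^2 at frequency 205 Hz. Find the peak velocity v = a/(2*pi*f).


omega = 2*pi*f = 2*pi*205 = 1288.05 rad/s
v = a / omega = 9.824 / 1288.05 = 0.007627 m/s


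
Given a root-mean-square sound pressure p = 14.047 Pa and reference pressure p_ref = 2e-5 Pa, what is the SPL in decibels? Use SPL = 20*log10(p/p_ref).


p / p_ref = 14.047 / 2e-5 = 702350
SPL = 20 * log10(702350) = 116.93 dB


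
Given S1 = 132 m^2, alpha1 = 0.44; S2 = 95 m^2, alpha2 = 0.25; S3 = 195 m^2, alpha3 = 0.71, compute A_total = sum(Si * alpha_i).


132 * 0.44 = 58.08
95 * 0.25 = 23.75
195 * 0.71 = 138.45
A_total = 58.08 + 23.75 + 138.45 = 220.28 m^2


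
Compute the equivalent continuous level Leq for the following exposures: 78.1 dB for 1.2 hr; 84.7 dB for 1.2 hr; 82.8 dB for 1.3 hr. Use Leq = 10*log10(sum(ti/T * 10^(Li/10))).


T_total = 1.2 + 1.2 + 1.3 = 3.7 hr
(1.2/3.7) * 10^(78.1/10) = 2.09401e+07
(1.2/3.7) * 10^(84.7/10) = 9.57149e+07
(1.3/3.7) * 10^(82.8/10) = 6.69486e+07
Sum = 2.09401e+07 + 9.57149e+07 + 6.69486e+07 = 1.83604e+08
Leq = 10*log10(1.83604e+08) = 82.639 dB


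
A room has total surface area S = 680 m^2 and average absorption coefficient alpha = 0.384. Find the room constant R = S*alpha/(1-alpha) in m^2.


R = 680 * 0.384 / (1 - 0.384) = 423.9 m^2


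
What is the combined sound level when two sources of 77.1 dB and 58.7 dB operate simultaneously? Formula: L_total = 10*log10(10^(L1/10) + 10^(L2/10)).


10^(77.1/10) = 5.12861e+07
10^(58.7/10) = 741310
Sum = 5.12861e+07 + 741310 = 5.20274e+07
L_total = 10*log10(5.20274e+07) = 77.162 dB


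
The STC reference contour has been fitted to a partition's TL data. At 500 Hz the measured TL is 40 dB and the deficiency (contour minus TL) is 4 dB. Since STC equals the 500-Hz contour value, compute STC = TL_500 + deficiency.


By ASTM E413, STC = value of the fitted reference contour at 500 Hz.
Contour value at 500 Hz = TL_500 + deficiency = 40 + 4 = 44
STC = 44


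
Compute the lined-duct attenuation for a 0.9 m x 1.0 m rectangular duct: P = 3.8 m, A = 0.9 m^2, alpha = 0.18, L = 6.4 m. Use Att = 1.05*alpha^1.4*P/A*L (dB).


alpha^1.4 = 0.18^1.4 = 0.0906529
Attenuation rate = 1.05 * alpha^1.4 * P / A
= 1.05 * 0.0906529 * 3.8 / 0.9 = 0.401895 dB/m
Total Att = 0.401895 * 6.4 = 2.5721 dB


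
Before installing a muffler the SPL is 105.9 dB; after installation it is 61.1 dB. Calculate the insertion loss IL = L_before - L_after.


Insertion loss = SPL without muffler - SPL with muffler
IL = 105.9 - 61.1 = 44.8 dB


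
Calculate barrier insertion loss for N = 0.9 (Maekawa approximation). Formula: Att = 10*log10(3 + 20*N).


3 + 20*N = 3 + 20*0.9 = 21
Att = 10*log10(21) = 13.222 dB


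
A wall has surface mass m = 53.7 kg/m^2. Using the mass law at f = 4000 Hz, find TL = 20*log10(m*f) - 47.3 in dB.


m * f = 53.7 * 4000 = 214800
20*log10(214800) = 106.641 dB
TL = 106.641 - 47.3 = 59.341 dB


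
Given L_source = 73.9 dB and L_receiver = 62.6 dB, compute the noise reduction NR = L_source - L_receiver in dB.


NR = L_source - L_receiver (difference between source and receiving room levels)
NR = 73.9 - 62.6 = 11.3 dB


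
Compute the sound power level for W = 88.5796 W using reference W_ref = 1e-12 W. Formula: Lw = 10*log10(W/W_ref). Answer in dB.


W / W_ref = 88.5796 / 1e-12 = 8.85796e+13
Lw = 10 * log10(8.85796e+13) = 139.47 dB


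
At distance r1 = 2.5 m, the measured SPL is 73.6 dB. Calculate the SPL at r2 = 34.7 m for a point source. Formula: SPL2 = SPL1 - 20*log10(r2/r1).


r2/r1 = 34.7/2.5 = 13.88
Correction = 20*log10(13.88) = 22.8478 dB
SPL2 = 73.6 - 22.8478 = 50.752 dB


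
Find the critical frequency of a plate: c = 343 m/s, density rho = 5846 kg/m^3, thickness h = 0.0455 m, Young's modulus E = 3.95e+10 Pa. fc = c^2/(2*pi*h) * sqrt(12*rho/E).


12*rho/E = 12*5846/3.95e+10 = 1.776e-06
sqrt(12*rho/E) = sqrt(1.776e-06) = 0.00133267
c^2/(2*pi*h) = 343^2/(2*pi*0.0455) = 411526
fc = 411526 * 0.00133267 = 548.43 Hz


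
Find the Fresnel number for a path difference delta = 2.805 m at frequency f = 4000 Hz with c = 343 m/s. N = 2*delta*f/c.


N = 2*delta*f/c = 2*delta/lambda, where lambda = c/f
lambda = 343 / 4000 = 0.08575 m
N = 2 * 2.805 / 0.08575 = 65.423


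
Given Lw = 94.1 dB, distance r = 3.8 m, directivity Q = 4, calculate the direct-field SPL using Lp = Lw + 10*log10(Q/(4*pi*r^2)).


4*pi*r^2 = 4*pi*3.8^2 = 181.458 m^2
Q / (4*pi*r^2) = 4 / 181.458 = 0.0220437
Lp = 94.1 + 10*log10(0.0220437) = 77.533 dB


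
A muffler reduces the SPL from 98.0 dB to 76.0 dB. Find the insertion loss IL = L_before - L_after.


Insertion loss = SPL without muffler - SPL with muffler
IL = 98.0 - 76.0 = 22 dB


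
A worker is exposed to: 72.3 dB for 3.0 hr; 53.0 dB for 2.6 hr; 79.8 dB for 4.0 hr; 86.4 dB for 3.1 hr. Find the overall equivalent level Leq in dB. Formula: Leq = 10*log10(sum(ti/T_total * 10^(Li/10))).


T_total = 3.0 + 2.6 + 4.0 + 3.1 = 12.7 hr
(3.0/12.7) * 10^(72.3/10) = 4.0116e+06
(2.6/12.7) * 10^(53.0/10) = 40847.9
(4.0/12.7) * 10^(79.8/10) = 3.00785e+07
(3.1/12.7) * 10^(86.4/10) = 1.06551e+08
Sum = 4.0116e+06 + 40847.9 + 3.00785e+07 + 1.06551e+08 = 1.40682e+08
Leq = 10*log10(1.40682e+08) = 81.482 dB


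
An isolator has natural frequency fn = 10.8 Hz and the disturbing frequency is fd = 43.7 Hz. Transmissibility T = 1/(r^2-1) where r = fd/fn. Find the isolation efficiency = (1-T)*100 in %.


r = 43.7 / 10.8 = 4.0463
r^2 - 1 = 4.0463^2 - 1 = 15.3725
T = 1/15.3725 = 0.0650512
Efficiency = (1 - 0.0650512)*100 = 93.495 %


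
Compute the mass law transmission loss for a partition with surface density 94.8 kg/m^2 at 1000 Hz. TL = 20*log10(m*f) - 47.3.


m * f = 94.8 * 1000 = 94800
20*log10(94800) = 99.5362 dB
TL = 99.5362 - 47.3 = 52.236 dB


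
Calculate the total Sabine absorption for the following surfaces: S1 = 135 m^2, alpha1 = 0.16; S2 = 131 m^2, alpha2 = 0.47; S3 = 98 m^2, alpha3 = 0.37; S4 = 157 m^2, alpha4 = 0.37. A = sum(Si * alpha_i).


135 * 0.16 = 21.6
131 * 0.47 = 61.57
98 * 0.37 = 36.26
157 * 0.37 = 58.09
A_total = 21.6 + 61.57 + 36.26 + 58.09 = 177.52 m^2


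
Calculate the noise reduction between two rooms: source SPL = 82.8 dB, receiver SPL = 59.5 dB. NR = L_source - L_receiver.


NR = L_source - L_receiver (difference between source and receiving room levels)
NR = 82.8 - 59.5 = 23.3 dB


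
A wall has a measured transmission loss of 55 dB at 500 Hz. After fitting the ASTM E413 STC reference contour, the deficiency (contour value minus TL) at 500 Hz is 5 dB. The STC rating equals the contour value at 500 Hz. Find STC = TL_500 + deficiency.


By ASTM E413, STC = value of the fitted reference contour at 500 Hz.
Contour value at 500 Hz = TL_500 + deficiency = 55 + 5 = 60
STC = 60


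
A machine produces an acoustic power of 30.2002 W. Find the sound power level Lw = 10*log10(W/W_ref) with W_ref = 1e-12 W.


W / W_ref = 30.2002 / 1e-12 = 3.02002e+13
Lw = 10 * log10(3.02002e+13) = 134.8 dB


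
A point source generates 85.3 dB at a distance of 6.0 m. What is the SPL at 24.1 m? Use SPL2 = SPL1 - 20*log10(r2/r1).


r2/r1 = 24.1/6.0 = 4.01667
Correction = 20*log10(4.01667) = 12.0773 dB
SPL2 = 85.3 - 12.0773 = 73.223 dB


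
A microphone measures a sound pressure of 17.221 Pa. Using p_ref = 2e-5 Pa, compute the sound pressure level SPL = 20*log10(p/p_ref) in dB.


p / p_ref = 17.221 / 2e-5 = 861050
SPL = 20 * log10(861050) = 118.7 dB


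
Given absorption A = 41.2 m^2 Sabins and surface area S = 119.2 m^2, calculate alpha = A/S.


Absorption coefficient = absorbed power / incident power
alpha = A / S = 41.2 / 119.2 = 0.34564


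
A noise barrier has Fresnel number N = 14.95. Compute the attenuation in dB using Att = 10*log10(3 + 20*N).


3 + 20*N = 3 + 20*14.95 = 302
Att = 10*log10(302) = 24.8 dB


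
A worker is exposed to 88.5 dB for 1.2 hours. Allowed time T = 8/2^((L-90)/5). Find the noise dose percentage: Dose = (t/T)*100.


T_allowed = 8 / 2^((88.5 - 90)/5) = 9.84916 hr
Dose = 1.2 / 9.84916 * 100 = 12.184 %


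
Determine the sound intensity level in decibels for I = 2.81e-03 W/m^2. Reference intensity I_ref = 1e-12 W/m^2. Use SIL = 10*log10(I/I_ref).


I / I_ref = 2.81e-03 / 1e-12 = 2.81e+09
SIL = 10 * log10(2.81e+09) = 94.487 dB


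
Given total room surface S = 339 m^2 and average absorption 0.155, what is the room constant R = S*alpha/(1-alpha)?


R = 339 * 0.155 / (1 - 0.155) = 62.183 m^2


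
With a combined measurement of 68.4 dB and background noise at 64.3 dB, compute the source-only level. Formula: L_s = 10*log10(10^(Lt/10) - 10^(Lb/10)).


10^(68.4/10) = 6.91831e+06
10^(64.3/10) = 2.69153e+06
Difference = 6.91831e+06 - 2.69153e+06 = 4.22678e+06
L_source = 10*log10(4.22678e+06) = 66.26 dB


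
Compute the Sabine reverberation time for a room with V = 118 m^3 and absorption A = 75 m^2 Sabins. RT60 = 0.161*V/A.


RT60 = 0.161 * 118 / 75 = 0.25331 s


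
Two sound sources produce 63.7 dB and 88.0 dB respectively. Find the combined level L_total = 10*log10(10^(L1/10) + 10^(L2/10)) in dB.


10^(63.7/10) = 2.34423e+06
10^(88.0/10) = 6.30957e+08
Sum = 2.34423e+06 + 6.30957e+08 = 6.33301e+08
L_total = 10*log10(6.33301e+08) = 88.016 dB


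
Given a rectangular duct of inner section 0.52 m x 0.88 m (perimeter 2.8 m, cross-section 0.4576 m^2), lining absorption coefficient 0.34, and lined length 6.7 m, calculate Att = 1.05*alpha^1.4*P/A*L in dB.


alpha^1.4 = 0.34^1.4 = 0.220836
Attenuation rate = 1.05 * alpha^1.4 * P / A
= 1.05 * 0.220836 * 2.8 / 0.4576 = 1.41883 dB/m
Total Att = 1.41883 * 6.7 = 9.5062 dB


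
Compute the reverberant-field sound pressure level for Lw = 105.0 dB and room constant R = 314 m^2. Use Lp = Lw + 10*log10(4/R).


4/R = 4/314 = 0.0127389
Lp = 105.0 + 10*log10(0.0127389) = 86.051 dB


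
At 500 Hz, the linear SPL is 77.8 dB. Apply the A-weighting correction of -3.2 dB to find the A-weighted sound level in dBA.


A-weighting table: 500 Hz -> -3.2 dB correction
SPL_A = SPL + correction = 77.8 + (-3.2) = 74.6 dBA


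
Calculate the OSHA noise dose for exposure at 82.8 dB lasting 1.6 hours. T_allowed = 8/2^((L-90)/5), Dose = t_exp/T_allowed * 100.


T_allowed = 8 / 2^((82.8 - 90)/5) = 21.7057 hr
Dose = 1.6 / 21.7057 * 100 = 7.3713 %


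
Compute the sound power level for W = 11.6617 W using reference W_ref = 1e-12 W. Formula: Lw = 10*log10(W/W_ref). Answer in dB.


W / W_ref = 11.6617 / 1e-12 = 1.16617e+13
Lw = 10 * log10(1.16617e+13) = 130.67 dB


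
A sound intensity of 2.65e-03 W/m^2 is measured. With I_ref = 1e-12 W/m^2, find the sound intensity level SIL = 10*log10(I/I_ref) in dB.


I / I_ref = 2.65e-03 / 1e-12 = 2.65e+09
SIL = 10 * log10(2.65e+09) = 94.232 dB


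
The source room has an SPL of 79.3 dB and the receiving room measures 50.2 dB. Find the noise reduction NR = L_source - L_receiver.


NR = L_source - L_receiver (difference between source and receiving room levels)
NR = 79.3 - 50.2 = 29.1 dB


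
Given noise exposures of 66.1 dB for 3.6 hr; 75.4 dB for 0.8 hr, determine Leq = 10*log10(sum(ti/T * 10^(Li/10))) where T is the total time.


T_total = 3.6 + 0.8 = 4.4 hr
(3.6/4.4) * 10^(66.1/10) = 3.33311e+06
(0.8/4.4) * 10^(75.4/10) = 6.30431e+06
Sum = 3.33311e+06 + 6.30431e+06 = 9.63742e+06
Leq = 10*log10(9.63742e+06) = 69.84 dB


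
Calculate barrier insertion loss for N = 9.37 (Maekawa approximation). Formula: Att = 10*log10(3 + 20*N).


3 + 20*N = 3 + 20*9.37 = 190.4
Att = 10*log10(190.4) = 22.797 dB


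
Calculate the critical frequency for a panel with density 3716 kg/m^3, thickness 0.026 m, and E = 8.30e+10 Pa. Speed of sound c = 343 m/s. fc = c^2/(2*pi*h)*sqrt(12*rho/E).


12*rho/E = 12*3716/8.30e+10 = 5.37253e-07
sqrt(12*rho/E) = sqrt(5.37253e-07) = 0.000732975
c^2/(2*pi*h) = 343^2/(2*pi*0.026) = 720170
fc = 720170 * 0.000732975 = 527.87 Hz


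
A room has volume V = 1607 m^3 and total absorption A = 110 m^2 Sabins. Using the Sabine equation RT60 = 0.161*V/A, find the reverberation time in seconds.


RT60 = 0.161 * 1607 / 110 = 2.3521 s


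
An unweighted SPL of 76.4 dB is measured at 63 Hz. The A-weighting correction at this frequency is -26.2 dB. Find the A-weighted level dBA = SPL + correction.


A-weighting table: 63 Hz -> -26.2 dB correction
SPL_A = SPL + correction = 76.4 + (-26.2) = 50.2 dBA


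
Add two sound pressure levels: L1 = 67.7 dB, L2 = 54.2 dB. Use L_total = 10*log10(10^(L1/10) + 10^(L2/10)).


10^(67.7/10) = 5.88844e+06
10^(54.2/10) = 263027
Sum = 5.88844e+06 + 263027 = 6.15147e+06
L_total = 10*log10(6.15147e+06) = 67.89 dB


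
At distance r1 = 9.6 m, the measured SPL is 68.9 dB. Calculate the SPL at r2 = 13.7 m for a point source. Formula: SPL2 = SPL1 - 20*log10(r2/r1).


r2/r1 = 13.7/9.6 = 1.42708
Correction = 20*log10(1.42708) = 3.08897 dB
SPL2 = 68.9 - 3.08897 = 65.811 dB


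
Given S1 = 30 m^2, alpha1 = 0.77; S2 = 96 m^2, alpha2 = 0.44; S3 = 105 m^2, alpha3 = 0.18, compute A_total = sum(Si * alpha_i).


30 * 0.77 = 23.1
96 * 0.44 = 42.24
105 * 0.18 = 18.9
A_total = 23.1 + 42.24 + 18.9 = 84.24 m^2


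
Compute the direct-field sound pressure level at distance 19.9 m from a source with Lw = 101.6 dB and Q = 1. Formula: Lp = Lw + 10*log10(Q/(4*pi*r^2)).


4*pi*r^2 = 4*pi*19.9^2 = 4976.41 m^2
Q / (4*pi*r^2) = 1 / 4976.41 = 0.000200948
Lp = 101.6 + 10*log10(0.000200948) = 64.631 dB


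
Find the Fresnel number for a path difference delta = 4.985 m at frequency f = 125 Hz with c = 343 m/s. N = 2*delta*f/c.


N = 2*delta*f/c = 2*delta/lambda, where lambda = c/f
lambda = 343 / 125 = 2.744 m
N = 2 * 4.985 / 2.744 = 3.6334


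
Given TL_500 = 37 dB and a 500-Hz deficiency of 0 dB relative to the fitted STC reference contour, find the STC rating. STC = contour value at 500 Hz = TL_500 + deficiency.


By ASTM E413, STC = value of the fitted reference contour at 500 Hz.
Contour value at 500 Hz = TL_500 + deficiency = 37 + 0 = 37
STC = 37


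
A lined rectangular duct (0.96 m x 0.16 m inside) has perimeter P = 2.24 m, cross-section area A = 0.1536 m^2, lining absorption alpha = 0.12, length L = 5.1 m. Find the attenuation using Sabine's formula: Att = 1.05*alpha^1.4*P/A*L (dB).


alpha^1.4 = 0.12^1.4 = 0.0513871
Attenuation rate = 1.05 * alpha^1.4 * P / A
= 1.05 * 0.0513871 * 2.24 / 0.1536 = 0.786865 dB/m
Total Att = 0.786865 * 5.1 = 4.013 dB


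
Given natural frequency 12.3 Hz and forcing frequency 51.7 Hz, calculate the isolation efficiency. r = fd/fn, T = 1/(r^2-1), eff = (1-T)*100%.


r = 51.7 / 12.3 = 4.20325
r^2 - 1 = 4.20325^2 - 1 = 16.6673
T = 1/16.6673 = 0.0599977
Efficiency = (1 - 0.0599977)*100 = 94 %


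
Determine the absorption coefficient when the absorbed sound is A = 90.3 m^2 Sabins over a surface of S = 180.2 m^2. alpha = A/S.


Absorption coefficient = absorbed power / incident power
alpha = A / S = 90.3 / 180.2 = 0.50111


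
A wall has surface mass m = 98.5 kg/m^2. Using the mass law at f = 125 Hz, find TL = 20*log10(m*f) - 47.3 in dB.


m * f = 98.5 * 125 = 12312.5
20*log10(12312.5) = 81.8069 dB
TL = 81.8069 - 47.3 = 34.507 dB


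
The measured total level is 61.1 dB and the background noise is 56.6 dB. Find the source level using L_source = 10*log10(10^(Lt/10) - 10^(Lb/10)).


10^(61.1/10) = 1.28825e+06
10^(56.6/10) = 457088
Difference = 1.28825e+06 - 457088 = 831162
L_source = 10*log10(831162) = 59.197 dB


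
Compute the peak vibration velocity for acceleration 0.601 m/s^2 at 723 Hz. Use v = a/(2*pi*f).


omega = 2*pi*f = 2*pi*723 = 4542.74 rad/s
v = a / omega = 0.601 / 4542.74 = 0.0001323 m/s


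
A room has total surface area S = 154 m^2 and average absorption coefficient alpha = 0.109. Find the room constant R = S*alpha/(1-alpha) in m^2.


R = 154 * 0.109 / (1 - 0.109) = 18.84 m^2


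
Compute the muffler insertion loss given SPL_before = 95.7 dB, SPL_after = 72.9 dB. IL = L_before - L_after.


Insertion loss = SPL without muffler - SPL with muffler
IL = 95.7 - 72.9 = 22.8 dB


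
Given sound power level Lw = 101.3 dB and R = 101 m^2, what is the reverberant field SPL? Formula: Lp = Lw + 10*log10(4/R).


4/R = 4/101 = 0.039604
Lp = 101.3 + 10*log10(0.039604) = 87.277 dB


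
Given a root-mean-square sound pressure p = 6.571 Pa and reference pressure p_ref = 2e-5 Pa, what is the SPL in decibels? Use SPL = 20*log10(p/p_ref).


p / p_ref = 6.571 / 2e-5 = 328550
SPL = 20 * log10(328550) = 110.33 dB


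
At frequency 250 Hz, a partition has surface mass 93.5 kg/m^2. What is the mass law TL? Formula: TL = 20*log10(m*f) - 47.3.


m * f = 93.5 * 250 = 23375
20*log10(23375) = 87.375 dB
TL = 87.375 - 47.3 = 40.075 dB


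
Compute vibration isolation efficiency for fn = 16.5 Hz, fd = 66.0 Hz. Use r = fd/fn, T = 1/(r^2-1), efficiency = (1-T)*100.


r = 66.0 / 16.5 = 4
r^2 - 1 = 4^2 - 1 = 15
T = 1/15 = 0.0666667
Efficiency = (1 - 0.0666667)*100 = 93.333 %


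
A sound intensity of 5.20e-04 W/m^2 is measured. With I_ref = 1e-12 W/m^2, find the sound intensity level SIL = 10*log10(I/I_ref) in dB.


I / I_ref = 5.20e-04 / 1e-12 = 5.2e+08
SIL = 10 * log10(5.2e+08) = 87.16 dB


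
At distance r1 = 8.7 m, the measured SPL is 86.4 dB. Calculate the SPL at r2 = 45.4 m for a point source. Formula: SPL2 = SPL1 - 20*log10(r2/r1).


r2/r1 = 45.4/8.7 = 5.21839
Correction = 20*log10(5.21839) = 14.3507 dB
SPL2 = 86.4 - 14.3507 = 72.049 dB


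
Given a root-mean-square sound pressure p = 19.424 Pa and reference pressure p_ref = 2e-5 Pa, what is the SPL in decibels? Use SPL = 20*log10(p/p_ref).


p / p_ref = 19.424 / 2e-5 = 971200
SPL = 20 * log10(971200) = 119.75 dB


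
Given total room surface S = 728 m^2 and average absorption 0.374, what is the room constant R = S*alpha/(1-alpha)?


R = 728 * 0.374 / (1 - 0.374) = 434.94 m^2


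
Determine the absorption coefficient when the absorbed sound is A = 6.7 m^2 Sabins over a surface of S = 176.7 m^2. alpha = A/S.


Absorption coefficient = absorbed power / incident power
alpha = A / S = 6.7 / 176.7 = 0.037917


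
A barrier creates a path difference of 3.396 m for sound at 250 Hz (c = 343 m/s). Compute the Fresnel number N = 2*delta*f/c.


N = 2*delta*f/c = 2*delta/lambda, where lambda = c/f
lambda = 343 / 250 = 1.372 m
N = 2 * 3.396 / 1.372 = 4.9504


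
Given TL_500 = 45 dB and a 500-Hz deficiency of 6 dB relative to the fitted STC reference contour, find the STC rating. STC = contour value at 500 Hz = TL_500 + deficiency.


By ASTM E413, STC = value of the fitted reference contour at 500 Hz.
Contour value at 500 Hz = TL_500 + deficiency = 45 + 6 = 51
STC = 51


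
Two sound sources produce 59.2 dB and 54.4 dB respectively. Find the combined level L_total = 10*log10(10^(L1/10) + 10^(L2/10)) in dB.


10^(59.2/10) = 831764
10^(54.4/10) = 275423
Sum = 831764 + 275423 = 1.10719e+06
L_total = 10*log10(1.10719e+06) = 60.442 dB


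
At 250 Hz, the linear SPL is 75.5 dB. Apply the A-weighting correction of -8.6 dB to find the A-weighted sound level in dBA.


A-weighting table: 250 Hz -> -8.6 dB correction
SPL_A = SPL + correction = 75.5 + (-8.6) = 66.9 dBA


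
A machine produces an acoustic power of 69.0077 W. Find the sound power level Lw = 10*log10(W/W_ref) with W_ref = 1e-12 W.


W / W_ref = 69.0077 / 1e-12 = 6.90077e+13
Lw = 10 * log10(6.90077e+13) = 138.39 dB


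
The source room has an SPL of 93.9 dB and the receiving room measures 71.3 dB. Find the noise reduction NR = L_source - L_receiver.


NR = L_source - L_receiver (difference between source and receiving room levels)
NR = 93.9 - 71.3 = 22.6 dB


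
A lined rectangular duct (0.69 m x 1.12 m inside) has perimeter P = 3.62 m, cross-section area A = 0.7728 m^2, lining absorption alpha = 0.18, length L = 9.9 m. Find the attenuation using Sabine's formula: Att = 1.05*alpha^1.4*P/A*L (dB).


alpha^1.4 = 0.18^1.4 = 0.0906529
Attenuation rate = 1.05 * alpha^1.4 * P / A
= 1.05 * 0.0906529 * 3.62 / 0.7728 = 0.445874 dB/m
Total Att = 0.445874 * 9.9 = 4.4142 dB


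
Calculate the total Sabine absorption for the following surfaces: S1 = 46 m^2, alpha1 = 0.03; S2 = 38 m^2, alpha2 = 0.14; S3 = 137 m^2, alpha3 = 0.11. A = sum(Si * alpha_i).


46 * 0.03 = 1.38
38 * 0.14 = 5.32
137 * 0.11 = 15.07
A_total = 1.38 + 5.32 + 15.07 = 21.77 m^2


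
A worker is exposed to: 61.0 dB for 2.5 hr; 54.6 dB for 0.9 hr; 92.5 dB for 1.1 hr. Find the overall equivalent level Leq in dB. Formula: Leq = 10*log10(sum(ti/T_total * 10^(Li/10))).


T_total = 2.5 + 0.9 + 1.1 = 4.5 hr
(2.5/4.5) * 10^(61.0/10) = 699403
(0.9/4.5) * 10^(54.6/10) = 57680.6
(1.1/4.5) * 10^(92.5/10) = 4.34691e+08
Sum = 699403 + 57680.6 + 4.34691e+08 = 4.35448e+08
Leq = 10*log10(4.35448e+08) = 86.389 dB


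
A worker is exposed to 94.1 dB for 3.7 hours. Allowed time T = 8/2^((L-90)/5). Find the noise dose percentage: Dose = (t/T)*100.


T_allowed = 8 / 2^((94.1 - 90)/5) = 4.53154 hr
Dose = 3.7 / 4.53154 * 100 = 81.65 %


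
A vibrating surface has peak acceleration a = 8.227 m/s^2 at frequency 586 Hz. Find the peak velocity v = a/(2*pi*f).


omega = 2*pi*f = 2*pi*586 = 3681.95 rad/s
v = a / omega = 8.227 / 3681.95 = 0.0022344 m/s


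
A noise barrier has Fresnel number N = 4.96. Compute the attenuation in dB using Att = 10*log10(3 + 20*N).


3 + 20*N = 3 + 20*4.96 = 102.2
Att = 10*log10(102.2) = 20.095 dB


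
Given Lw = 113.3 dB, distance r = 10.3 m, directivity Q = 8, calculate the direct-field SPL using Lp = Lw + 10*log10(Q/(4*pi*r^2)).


4*pi*r^2 = 4*pi*10.3^2 = 1333.17 m^2
Q / (4*pi*r^2) = 8 / 1333.17 = 0.00600074
Lp = 113.3 + 10*log10(0.00600074) = 91.082 dB


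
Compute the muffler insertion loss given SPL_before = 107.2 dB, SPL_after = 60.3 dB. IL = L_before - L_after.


Insertion loss = SPL without muffler - SPL with muffler
IL = 107.2 - 60.3 = 46.9 dB


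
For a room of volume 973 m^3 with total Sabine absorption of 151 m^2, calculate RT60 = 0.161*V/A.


RT60 = 0.161 * 973 / 151 = 1.0374 s


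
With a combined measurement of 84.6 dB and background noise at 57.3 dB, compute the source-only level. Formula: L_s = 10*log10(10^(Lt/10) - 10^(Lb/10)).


10^(84.6/10) = 2.88403e+08
10^(57.3/10) = 537032
Difference = 2.88403e+08 - 537032 = 2.87866e+08
L_source = 10*log10(2.87866e+08) = 84.592 dB


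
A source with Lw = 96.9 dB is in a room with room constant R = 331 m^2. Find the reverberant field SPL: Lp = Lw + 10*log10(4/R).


4/R = 4/331 = 0.0120846
Lp = 96.9 + 10*log10(0.0120846) = 77.722 dB


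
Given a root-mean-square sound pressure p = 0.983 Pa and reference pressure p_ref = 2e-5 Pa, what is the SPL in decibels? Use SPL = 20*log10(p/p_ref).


p / p_ref = 0.983 / 2e-5 = 49150
SPL = 20 * log10(49150) = 93.83 dB


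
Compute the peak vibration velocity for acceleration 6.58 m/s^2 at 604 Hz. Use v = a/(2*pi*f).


omega = 2*pi*f = 2*pi*604 = 3795.04 rad/s
v = a / omega = 6.58 / 3795.04 = 0.0017338 m/s


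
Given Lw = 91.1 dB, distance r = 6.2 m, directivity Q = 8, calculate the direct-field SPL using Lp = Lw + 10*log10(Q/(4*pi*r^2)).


4*pi*r^2 = 4*pi*6.2^2 = 483.051 m^2
Q / (4*pi*r^2) = 8 / 483.051 = 0.0165614
Lp = 91.1 + 10*log10(0.0165614) = 73.291 dB


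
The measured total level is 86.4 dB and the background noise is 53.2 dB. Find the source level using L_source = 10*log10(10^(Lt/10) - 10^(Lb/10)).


10^(86.4/10) = 4.36516e+08
10^(53.2/10) = 208930
Difference = 4.36516e+08 - 208930 = 4.36307e+08
L_source = 10*log10(4.36307e+08) = 86.398 dB


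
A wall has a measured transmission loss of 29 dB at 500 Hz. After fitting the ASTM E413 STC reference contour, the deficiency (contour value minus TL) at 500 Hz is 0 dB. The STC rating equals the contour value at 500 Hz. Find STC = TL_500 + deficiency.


By ASTM E413, STC = value of the fitted reference contour at 500 Hz.
Contour value at 500 Hz = TL_500 + deficiency = 29 + 0 = 29
STC = 29


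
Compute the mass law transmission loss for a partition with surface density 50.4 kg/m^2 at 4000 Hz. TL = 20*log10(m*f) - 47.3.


m * f = 50.4 * 4000 = 201600
20*log10(201600) = 106.09 dB
TL = 106.09 - 47.3 = 58.79 dB


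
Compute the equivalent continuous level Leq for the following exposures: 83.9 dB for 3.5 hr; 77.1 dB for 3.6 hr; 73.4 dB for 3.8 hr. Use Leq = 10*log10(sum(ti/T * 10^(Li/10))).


T_total = 3.5 + 3.6 + 3.8 = 10.9 hr
(3.5/10.9) * 10^(83.9/10) = 7.88209e+07
(3.6/10.9) * 10^(77.1/10) = 1.69385e+07
(3.8/10.9) * 10^(73.4/10) = 7.62706e+06
Sum = 7.88209e+07 + 1.69385e+07 + 7.62706e+06 = 1.03386e+08
Leq = 10*log10(1.03386e+08) = 80.145 dB


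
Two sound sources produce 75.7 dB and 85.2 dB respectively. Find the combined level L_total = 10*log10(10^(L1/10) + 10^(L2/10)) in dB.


10^(75.7/10) = 3.71535e+07
10^(85.2/10) = 3.31131e+08
Sum = 3.71535e+07 + 3.31131e+08 = 3.68284e+08
L_total = 10*log10(3.68284e+08) = 85.662 dB


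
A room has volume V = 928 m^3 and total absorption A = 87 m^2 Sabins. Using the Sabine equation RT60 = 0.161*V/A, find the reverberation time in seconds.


RT60 = 0.161 * 928 / 87 = 1.7173 s


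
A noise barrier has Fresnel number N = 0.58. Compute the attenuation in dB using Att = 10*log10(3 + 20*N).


3 + 20*N = 3 + 20*0.58 = 14.6
Att = 10*log10(14.6) = 11.644 dB


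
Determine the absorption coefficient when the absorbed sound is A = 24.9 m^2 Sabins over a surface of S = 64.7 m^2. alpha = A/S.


Absorption coefficient = absorbed power / incident power
alpha = A / S = 24.9 / 64.7 = 0.38485


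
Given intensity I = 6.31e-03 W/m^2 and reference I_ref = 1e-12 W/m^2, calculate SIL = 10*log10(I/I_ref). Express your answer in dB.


I / I_ref = 6.31e-03 / 1e-12 = 6.31e+09
SIL = 10 * log10(6.31e+09) = 98 dB


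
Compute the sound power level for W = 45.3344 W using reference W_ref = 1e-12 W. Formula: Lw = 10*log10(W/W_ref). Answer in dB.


W / W_ref = 45.3344 / 1e-12 = 4.53344e+13
Lw = 10 * log10(4.53344e+13) = 136.56 dB


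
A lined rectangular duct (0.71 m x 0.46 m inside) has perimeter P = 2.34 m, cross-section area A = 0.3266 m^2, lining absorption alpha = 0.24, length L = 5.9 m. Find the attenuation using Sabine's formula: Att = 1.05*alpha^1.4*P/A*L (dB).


alpha^1.4 = 0.24^1.4 = 0.135611
Attenuation rate = 1.05 * alpha^1.4 * P / A
= 1.05 * 0.135611 * 2.34 / 0.3266 = 1.0202 dB/m
Total Att = 1.0202 * 5.9 = 6.0192 dB


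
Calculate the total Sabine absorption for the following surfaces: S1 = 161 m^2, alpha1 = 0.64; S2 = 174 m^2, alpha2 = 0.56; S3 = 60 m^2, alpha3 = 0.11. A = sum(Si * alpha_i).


161 * 0.64 = 103.04
174 * 0.56 = 97.44
60 * 0.11 = 6.6
A_total = 103.04 + 97.44 + 6.6 = 207.08 m^2


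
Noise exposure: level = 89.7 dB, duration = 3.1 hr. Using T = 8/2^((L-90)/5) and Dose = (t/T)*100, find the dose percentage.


T_allowed = 8 / 2^((89.7 - 90)/5) = 8.33973 hr
Dose = 3.1 / 8.33973 * 100 = 37.171 %


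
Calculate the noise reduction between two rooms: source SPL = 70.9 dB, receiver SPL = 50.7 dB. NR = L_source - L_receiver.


NR = L_source - L_receiver (difference between source and receiving room levels)
NR = 70.9 - 50.7 = 20.2 dB


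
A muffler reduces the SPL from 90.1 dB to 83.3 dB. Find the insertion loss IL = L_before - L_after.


Insertion loss = SPL without muffler - SPL with muffler
IL = 90.1 - 83.3 = 6.8 dB


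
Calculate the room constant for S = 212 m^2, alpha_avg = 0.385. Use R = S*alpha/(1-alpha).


R = 212 * 0.385 / (1 - 0.385) = 132.72 m^2


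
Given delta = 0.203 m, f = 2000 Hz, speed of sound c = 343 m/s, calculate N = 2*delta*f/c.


N = 2*delta*f/c = 2*delta/lambda, where lambda = c/f
lambda = 343 / 2000 = 0.1715 m
N = 2 * 0.203 / 0.1715 = 2.3673


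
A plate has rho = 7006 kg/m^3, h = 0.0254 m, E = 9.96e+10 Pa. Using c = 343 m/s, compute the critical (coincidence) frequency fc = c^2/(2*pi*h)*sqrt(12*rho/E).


12*rho/E = 12*7006/9.96e+10 = 8.44096e-07
sqrt(12*rho/E) = sqrt(8.44096e-07) = 0.000918747
c^2/(2*pi*h) = 343^2/(2*pi*0.0254) = 737182
fc = 737182 * 0.000918747 = 677.28 Hz


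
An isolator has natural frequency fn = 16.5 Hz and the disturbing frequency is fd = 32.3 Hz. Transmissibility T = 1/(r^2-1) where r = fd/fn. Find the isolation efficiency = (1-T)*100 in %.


r = 32.3 / 16.5 = 1.95758
r^2 - 1 = 1.95758^2 - 1 = 2.83212
T = 1/2.83212 = 0.353092
Efficiency = (1 - 0.353092)*100 = 64.691 %


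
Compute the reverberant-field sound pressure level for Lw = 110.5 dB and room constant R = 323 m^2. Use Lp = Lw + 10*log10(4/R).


4/R = 4/323 = 0.0123839
Lp = 110.5 + 10*log10(0.0123839) = 91.429 dB


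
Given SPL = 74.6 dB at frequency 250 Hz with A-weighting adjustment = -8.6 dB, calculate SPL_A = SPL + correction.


A-weighting table: 250 Hz -> -8.6 dB correction
SPL_A = SPL + correction = 74.6 + (-8.6) = 66 dBA


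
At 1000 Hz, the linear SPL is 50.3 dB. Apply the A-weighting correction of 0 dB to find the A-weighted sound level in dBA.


A-weighting table: 1000 Hz -> 0 dB correction
SPL_A = SPL + correction = 50.3 + (0) = 50.3 dBA


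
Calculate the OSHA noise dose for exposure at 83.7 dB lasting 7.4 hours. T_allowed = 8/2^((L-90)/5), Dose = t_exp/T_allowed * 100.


T_allowed = 8 / 2^((83.7 - 90)/5) = 19.1597 hr
Dose = 7.4 / 19.1597 * 100 = 38.623 %


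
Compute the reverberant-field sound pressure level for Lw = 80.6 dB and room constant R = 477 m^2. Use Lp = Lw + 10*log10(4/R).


4/R = 4/477 = 0.00838574
Lp = 80.6 + 10*log10(0.00838574) = 59.835 dB


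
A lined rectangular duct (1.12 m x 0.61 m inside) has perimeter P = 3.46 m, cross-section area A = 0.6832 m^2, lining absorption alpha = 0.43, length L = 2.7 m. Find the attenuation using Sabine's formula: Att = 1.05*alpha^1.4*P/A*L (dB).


alpha^1.4 = 0.43^1.4 = 0.3068
Attenuation rate = 1.05 * alpha^1.4 * P / A
= 1.05 * 0.3068 * 3.46 / 0.6832 = 1.63145 dB/m
Total Att = 1.63145 * 2.7 = 4.4049 dB


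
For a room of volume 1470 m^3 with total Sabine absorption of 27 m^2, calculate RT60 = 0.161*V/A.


RT60 = 0.161 * 1470 / 27 = 8.7656 s


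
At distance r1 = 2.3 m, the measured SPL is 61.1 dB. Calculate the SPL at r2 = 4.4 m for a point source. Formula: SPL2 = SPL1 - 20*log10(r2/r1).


r2/r1 = 4.4/2.3 = 1.91304
Correction = 20*log10(1.91304) = 5.63448 dB
SPL2 = 61.1 - 5.63448 = 55.466 dB


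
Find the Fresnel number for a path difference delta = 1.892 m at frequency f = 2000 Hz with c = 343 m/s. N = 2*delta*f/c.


N = 2*delta*f/c = 2*delta/lambda, where lambda = c/f
lambda = 343 / 2000 = 0.1715 m
N = 2 * 1.892 / 0.1715 = 22.064


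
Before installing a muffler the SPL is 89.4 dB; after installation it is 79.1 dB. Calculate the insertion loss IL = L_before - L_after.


Insertion loss = SPL without muffler - SPL with muffler
IL = 89.4 - 79.1 = 10.3 dB


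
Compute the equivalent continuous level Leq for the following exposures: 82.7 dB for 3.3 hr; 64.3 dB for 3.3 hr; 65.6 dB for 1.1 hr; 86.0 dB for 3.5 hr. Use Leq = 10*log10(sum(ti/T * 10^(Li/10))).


T_total = 3.3 + 3.3 + 1.1 + 3.5 = 11.2 hr
(3.3/11.2) * 10^(82.7/10) = 5.48651e+07
(3.3/11.2) * 10^(64.3/10) = 793042
(1.1/11.2) * 10^(65.6/10) = 356595
(3.5/11.2) * 10^(86.0/10) = 1.24408e+08
Sum = 5.48651e+07 + 793042 + 356595 + 1.24408e+08 = 1.80423e+08
Leq = 10*log10(1.80423e+08) = 82.563 dB


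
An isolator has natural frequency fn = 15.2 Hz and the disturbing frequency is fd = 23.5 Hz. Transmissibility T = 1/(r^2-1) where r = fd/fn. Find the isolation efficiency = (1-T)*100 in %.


r = 23.5 / 15.2 = 1.54605
r^2 - 1 = 1.54605^2 - 1 = 1.39027
T = 1/1.39027 = 0.719285
Efficiency = (1 - 0.719285)*100 = 28.072 %


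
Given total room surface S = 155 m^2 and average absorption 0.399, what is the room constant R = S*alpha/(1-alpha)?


R = 155 * 0.399 / (1 - 0.399) = 102.9 m^2


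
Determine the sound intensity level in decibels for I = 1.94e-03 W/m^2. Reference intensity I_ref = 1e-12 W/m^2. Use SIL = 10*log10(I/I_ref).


I / I_ref = 1.94e-03 / 1e-12 = 1.94e+09
SIL = 10 * log10(1.94e+09) = 92.878 dB


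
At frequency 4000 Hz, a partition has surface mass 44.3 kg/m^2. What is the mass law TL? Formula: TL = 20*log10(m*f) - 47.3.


m * f = 44.3 * 4000 = 177200
20*log10(177200) = 104.969 dB
TL = 104.969 - 47.3 = 57.669 dB


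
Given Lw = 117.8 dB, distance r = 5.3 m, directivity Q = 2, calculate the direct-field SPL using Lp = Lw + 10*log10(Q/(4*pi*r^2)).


4*pi*r^2 = 4*pi*5.3^2 = 352.989 m^2
Q / (4*pi*r^2) = 2 / 352.989 = 0.0056659
Lp = 117.8 + 10*log10(0.0056659) = 95.333 dB


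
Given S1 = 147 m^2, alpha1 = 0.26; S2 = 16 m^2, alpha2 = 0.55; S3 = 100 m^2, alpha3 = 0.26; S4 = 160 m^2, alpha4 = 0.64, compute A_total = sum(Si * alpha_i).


147 * 0.26 = 38.22
16 * 0.55 = 8.8
100 * 0.26 = 26
160 * 0.64 = 102.4
A_total = 38.22 + 8.8 + 26 + 102.4 = 175.42 m^2


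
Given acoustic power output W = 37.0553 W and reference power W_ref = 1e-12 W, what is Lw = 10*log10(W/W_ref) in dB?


W / W_ref = 37.0553 / 1e-12 = 3.70553e+13
Lw = 10 * log10(3.70553e+13) = 135.69 dB


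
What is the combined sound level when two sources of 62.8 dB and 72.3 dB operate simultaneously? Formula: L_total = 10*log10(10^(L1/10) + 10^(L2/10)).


10^(62.8/10) = 1.90546e+06
10^(72.3/10) = 1.69824e+07
Sum = 1.90546e+06 + 1.69824e+07 = 1.88879e+07
L_total = 10*log10(1.88879e+07) = 72.762 dB


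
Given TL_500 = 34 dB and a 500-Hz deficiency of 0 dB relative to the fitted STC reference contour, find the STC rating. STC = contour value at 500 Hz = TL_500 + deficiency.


By ASTM E413, STC = value of the fitted reference contour at 500 Hz.
Contour value at 500 Hz = TL_500 + deficiency = 34 + 0 = 34
STC = 34


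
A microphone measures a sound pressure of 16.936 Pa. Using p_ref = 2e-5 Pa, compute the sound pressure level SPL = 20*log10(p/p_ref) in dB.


p / p_ref = 16.936 / 2e-5 = 846800
SPL = 20 * log10(846800) = 118.56 dB


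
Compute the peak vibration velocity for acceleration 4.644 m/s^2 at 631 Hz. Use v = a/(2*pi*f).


omega = 2*pi*f = 2*pi*631 = 3964.69 rad/s
v = a / omega = 4.644 / 3964.69 = 0.0011713 m/s


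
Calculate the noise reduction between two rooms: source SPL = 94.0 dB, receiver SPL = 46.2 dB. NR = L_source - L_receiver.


NR = L_source - L_receiver (difference between source and receiving room levels)
NR = 94.0 - 46.2 = 47.8 dB


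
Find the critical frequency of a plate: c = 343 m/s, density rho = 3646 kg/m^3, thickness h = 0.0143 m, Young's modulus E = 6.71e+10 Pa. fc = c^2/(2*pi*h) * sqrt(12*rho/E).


12*rho/E = 12*3646/6.71e+10 = 6.52042e-07
sqrt(12*rho/E) = sqrt(6.52042e-07) = 0.000807491
c^2/(2*pi*h) = 343^2/(2*pi*0.0143) = 1.3094e+06
fc = 1.3094e+06 * 0.000807491 = 1057.3 Hz


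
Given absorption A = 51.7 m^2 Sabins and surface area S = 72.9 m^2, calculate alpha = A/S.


Absorption coefficient = absorbed power / incident power
alpha = A / S = 51.7 / 72.9 = 0.70919


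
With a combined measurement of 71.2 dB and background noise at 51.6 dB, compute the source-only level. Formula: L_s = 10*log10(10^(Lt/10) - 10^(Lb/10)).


10^(71.2/10) = 1.31826e+07
10^(51.6/10) = 144544
Difference = 1.31826e+07 - 144544 = 1.30381e+07
L_source = 10*log10(1.30381e+07) = 71.152 dB


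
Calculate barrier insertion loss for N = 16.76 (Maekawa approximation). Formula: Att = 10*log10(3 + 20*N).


3 + 20*N = 3 + 20*16.76 = 338.2
Att = 10*log10(338.2) = 25.292 dB


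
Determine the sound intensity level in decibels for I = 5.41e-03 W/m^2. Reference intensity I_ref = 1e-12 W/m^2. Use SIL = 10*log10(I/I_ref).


I / I_ref = 5.41e-03 / 1e-12 = 5.41e+09
SIL = 10 * log10(5.41e+09) = 97.332 dB


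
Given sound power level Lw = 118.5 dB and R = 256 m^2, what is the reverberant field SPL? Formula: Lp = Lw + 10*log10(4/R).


4/R = 4/256 = 0.015625
Lp = 118.5 + 10*log10(0.015625) = 100.44 dB


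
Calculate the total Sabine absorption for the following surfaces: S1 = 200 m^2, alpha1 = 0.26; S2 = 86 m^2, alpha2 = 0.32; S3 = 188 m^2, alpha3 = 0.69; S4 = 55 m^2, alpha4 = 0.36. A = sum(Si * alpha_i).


200 * 0.26 = 52
86 * 0.32 = 27.52
188 * 0.69 = 129.72
55 * 0.36 = 19.8
A_total = 52 + 27.52 + 129.72 + 19.8 = 229.04 m^2


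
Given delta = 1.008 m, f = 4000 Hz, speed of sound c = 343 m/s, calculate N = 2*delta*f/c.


N = 2*delta*f/c = 2*delta/lambda, where lambda = c/f
lambda = 343 / 4000 = 0.08575 m
N = 2 * 1.008 / 0.08575 = 23.51


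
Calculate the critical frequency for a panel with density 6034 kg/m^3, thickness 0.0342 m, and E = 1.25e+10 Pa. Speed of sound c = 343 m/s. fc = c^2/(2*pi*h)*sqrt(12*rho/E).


12*rho/E = 12*6034/1.25e+10 = 5.79264e-06
sqrt(12*rho/E) = sqrt(5.79264e-06) = 0.00240679
c^2/(2*pi*h) = 343^2/(2*pi*0.0342) = 547498
fc = 547498 * 0.00240679 = 1317.7 Hz


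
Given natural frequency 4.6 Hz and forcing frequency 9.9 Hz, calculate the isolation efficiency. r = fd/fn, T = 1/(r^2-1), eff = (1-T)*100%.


r = 9.9 / 4.6 = 2.15217
r^2 - 1 = 2.15217^2 - 1 = 3.63184
T = 1/3.63184 = 0.275343
Efficiency = (1 - 0.275343)*100 = 72.466 %


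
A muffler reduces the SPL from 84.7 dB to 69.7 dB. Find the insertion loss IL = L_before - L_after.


Insertion loss = SPL without muffler - SPL with muffler
IL = 84.7 - 69.7 = 15 dB


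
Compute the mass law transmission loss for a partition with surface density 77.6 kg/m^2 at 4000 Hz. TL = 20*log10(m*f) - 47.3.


m * f = 77.6 * 4000 = 310400
20*log10(310400) = 109.838 dB
TL = 109.838 - 47.3 = 62.538 dB
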